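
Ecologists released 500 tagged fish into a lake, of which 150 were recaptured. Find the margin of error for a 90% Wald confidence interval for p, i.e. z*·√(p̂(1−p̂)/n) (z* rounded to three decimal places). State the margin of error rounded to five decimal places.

p̂ = 150/500 = 0.30000.
SE(p̂) = √(0.30000·0.70000/500) = 0.020494.
For 90% confidence, z* = 1.645.
So ME = 0.03371.

ME = 0.03371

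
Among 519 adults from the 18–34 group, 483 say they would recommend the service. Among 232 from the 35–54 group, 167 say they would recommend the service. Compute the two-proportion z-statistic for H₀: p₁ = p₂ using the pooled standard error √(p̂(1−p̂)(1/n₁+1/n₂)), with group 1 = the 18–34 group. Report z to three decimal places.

z = 7.824

Sample proportions: p̂₁ = 483/519 = 0.93064 and p̂₂ = 167/232 = 0.71983.
Pooled p̂ = (483+167)/(519+232) = 650/751 = 0.86551.
SE = √[p̂(1−p̂)(1/n₁+1/n₂)] = √[0.86551·0.13449·(1/519+1/232)] ≈ 0.026944.
z = (p̂₁ − p̂₂)/SE = (0.93064 − 0.71983)/0.026944 = 0.21081/0.026944 = 7.824.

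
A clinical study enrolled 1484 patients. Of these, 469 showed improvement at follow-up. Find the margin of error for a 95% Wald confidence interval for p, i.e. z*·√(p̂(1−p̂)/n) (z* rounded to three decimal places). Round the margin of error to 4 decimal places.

ME = 0.0237

Sample proportion p̂ = 469/1484 = 0.31604.
Standard error of p̂: √(0.216158/1484) = √0.000145659 = 0.012069.
For 95% confidence, z* = 1.960.
ME = 1.960·0.012069 = 0.0237.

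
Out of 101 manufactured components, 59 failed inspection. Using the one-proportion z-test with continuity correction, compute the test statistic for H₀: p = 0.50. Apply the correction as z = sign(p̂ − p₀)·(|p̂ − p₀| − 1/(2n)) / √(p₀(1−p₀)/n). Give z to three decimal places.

The sample proportion is 59/101 = 0.58416. p̂ − p₀ = 0.084158.
1/(2n) = 0.004950.
Corrected numerator: |0.084158| − 0.004950 = 0.079208.
SE₀ = √(0.50·0.50/101) = 0.049752.
z = (+)0.079208/0.049752 = 1.592.

z = 1.592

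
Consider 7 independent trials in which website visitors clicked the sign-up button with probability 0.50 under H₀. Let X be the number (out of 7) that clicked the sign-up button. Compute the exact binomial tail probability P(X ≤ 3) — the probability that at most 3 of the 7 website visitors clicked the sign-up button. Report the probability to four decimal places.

P = 0.5000

X ~ Binomial(n=7, p=0.50).
P(X ≤ 3) = C(7,0)·0.50^0·0.50^7 + C(7,1)·0.50^1·0.50^6 + C(7,2)·0.50^2·0.50^5 + C(7,3)·0.50^3·0.50^4.
= 0.007812 + 0.054688 + 0.164062 + 0.273438 = 0.5000.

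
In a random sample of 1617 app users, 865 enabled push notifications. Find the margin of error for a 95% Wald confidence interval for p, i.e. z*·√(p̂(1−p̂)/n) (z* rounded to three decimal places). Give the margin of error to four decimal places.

p̂ = 865/1617 = 0.53494.
SE = √(p̂(1−p̂)/n) = √(0.248779/1617) = 0.012404.
The 95% critical value is z* = 1.960.
Margin of error = z*·SE = 1.960 × 0.012404 = 0.0243.

ME = 0.0243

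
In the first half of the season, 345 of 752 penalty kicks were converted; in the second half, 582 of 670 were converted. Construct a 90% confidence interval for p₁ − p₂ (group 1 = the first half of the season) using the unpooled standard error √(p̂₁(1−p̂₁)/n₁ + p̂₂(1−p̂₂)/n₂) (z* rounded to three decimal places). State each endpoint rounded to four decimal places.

p̂₁ = 345/752 = 0.45878, p̂₂ = 582/670 = 0.86866; p̂₁ − p̂₂ = -0.40988.
SE = √(0.000330187 + 0.000170287) = √0.000500474 = 0.022371.
The 90% critical value is z* = 1.645. Margin = 1.645·0.022371 = 0.03680.
CI: -0.40988 ± 0.03680 = (-0.4467, -0.3731).

(-0.4467, -0.3731)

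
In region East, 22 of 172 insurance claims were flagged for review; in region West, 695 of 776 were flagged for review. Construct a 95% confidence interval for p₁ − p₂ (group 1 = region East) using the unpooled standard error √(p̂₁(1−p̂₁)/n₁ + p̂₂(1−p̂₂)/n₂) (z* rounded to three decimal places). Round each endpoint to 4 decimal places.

p̂₁ = 22/172 = 0.12791, p̂₂ = 695/776 = 0.89562; p̂₁ − p̂₂ = -0.76771.
SE = √(0.000648528 + 0.000120472) = √0.000769000 = 0.027731.
For 95% confidence, z* = 1.960. Margin of error = 0.05435.
So the interval runs from -0.8221 to -0.7134.

(-0.8221, -0.7134)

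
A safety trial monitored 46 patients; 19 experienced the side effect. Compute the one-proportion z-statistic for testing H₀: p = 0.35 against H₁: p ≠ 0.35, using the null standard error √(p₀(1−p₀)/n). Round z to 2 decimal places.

z = 0.90

With x = 19 successes in n = 46, p̂ = 0.41304.
Null standard error: √(0.35·0.65/46) = √0.004945652 = 0.070325.
z = (p̂ − p₀)/SE = (0.41304 − 0.35)/0.070325 = 0.90.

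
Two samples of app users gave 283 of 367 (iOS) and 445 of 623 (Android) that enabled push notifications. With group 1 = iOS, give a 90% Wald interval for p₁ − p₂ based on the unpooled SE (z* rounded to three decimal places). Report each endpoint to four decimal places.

(0.0101, 0.1036)

p̂₁ = 283/367 = 0.77112, p̂₂ = 445/623 = 0.71429; p̂₁ − p̂₂ = 0.05683.
SE = √(0.000480914 + 0.000327579) = √0.000808493 = 0.028434.
For 90% confidence, z* = 1.645. Margin = 1.645·0.028434 = 0.04677.
Interval: 0.05683 ± 0.04677 → (0.0101, 0.1036).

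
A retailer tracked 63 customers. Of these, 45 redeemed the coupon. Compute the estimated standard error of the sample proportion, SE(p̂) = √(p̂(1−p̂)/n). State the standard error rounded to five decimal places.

SE = 0.05692

With x = 45 successes in n = 63, p̂ = 0.71429.
p̂(1−p̂) = 0.71429·0.28571 = 0.204080.
Dividing by n and taking the root: √0.003239365 = 0.05692.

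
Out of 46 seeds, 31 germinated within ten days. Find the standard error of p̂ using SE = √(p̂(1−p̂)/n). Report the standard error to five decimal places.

SE = 0.06912

The sample proportion is 31/46 = 0.67391.
p̂(1−p̂) = 0.67391·0.32609 = 0.219755.
Dividing by n and taking the root: √0.004777283 = 0.06912.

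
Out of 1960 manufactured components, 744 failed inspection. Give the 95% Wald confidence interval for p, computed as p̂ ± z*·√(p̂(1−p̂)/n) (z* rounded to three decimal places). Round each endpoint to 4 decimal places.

(0.3581, 0.4011)

With x = 744 successes in n = 1960, p̂ = 0.37959.
SE = √(p̂(1−p̂)/n) = √(0.235502/1960) = 0.010961.
The 95% critical value is z* = 1.960.
Margin = 1.960·0.010961 = 0.02148.
So the interval runs from 0.3581 to 0.4011.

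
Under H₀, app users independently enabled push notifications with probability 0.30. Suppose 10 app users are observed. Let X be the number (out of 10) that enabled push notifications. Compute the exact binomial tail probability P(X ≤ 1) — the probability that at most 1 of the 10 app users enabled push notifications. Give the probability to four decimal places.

X ~ Binomial(n=10, p=0.30).
P(X ≤ 1) = C(10,0)·0.30^0·0.70^10 + C(10,1)·0.30^1·0.70^9.
= 0.028248 + 0.121061 = 0.1493.

P = 0.1493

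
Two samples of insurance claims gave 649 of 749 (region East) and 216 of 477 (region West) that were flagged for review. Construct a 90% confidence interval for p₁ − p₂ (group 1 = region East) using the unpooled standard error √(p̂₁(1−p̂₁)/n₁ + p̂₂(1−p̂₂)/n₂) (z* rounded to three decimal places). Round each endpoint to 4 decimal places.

p̂₁ = 0.86649, p̂₂ = 0.45283, so the observed difference is 0.41366.
Unpooled SE = √(p̂₁(1−p̂₁)/n₁ + p̂₂(1−p̂₂)/n₂) = √(0.000154454 + 0.000519444) = 0.025960.
z* = 1.645 at the 90% level. Margin of error = 0.04270.
Interval: 0.41366 ± 0.04270 → (0.3710, 0.4564).

(0.3710, 0.4564)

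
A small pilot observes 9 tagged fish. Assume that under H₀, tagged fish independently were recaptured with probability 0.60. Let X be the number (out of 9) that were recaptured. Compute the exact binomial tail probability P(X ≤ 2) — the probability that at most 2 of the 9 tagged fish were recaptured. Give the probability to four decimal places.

P = 0.0250

X is binomial with n = 9 and p = 0.60.
P(X ≤ 2) = C(9,0)·0.60^0·0.40^9 + C(9,1)·0.60^1·0.40^8 + C(9,2)·0.60^2·0.40^7.
= 0.000262 + 0.003539 + 0.021234 = 0.0250.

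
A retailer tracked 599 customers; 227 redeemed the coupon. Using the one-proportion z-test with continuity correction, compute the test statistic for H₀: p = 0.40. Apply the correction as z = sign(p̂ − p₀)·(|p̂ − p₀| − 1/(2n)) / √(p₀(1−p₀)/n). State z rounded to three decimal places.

z = -1.009

The sample proportion is 227/599 = 0.37896. p̂ − p₀ = -0.021035.
Continuity correction 1/(2n) = 1/1198 = 0.000835.
Corrected numerator: |-0.021035| − 0.000835 = 0.020200.
SE₀ = √(0.40·0.60/599) = 0.020017.
z = −0.020200/0.020017 = -1.009.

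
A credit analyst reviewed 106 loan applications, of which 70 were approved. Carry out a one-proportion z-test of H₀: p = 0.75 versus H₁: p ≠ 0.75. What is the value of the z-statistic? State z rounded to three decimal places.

z = -2.131

p̂ = 70/106 = 0.66038.
Under H₀, SE = √(p₀(1−p₀)/n) = √(0.75·0.25/106) = √0.001768868 = 0.042058.
Test statistic: z = -0.08962/0.042058 = -2.131.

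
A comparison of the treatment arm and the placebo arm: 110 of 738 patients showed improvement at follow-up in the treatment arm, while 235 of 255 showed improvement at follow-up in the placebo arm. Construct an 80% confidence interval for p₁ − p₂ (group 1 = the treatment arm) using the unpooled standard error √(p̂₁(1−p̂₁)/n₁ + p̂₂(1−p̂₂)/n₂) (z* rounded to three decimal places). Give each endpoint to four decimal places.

(-0.7999, -0.7452)

p̂₁ = 0.14905, p̂₂ = 0.92157, so the observed difference is -0.77252.
Unpooled SE = √(p̂₁(1−p̂₁)/n₁ + p̂₂(1−p̂₂)/n₂) = √(0.000171863 + 0.000283451) = 0.021338.
z* = 1.282 at the 80% level. Margin of error = 0.02736.
CI: -0.77252 ± 0.02736 = (-0.7999, -0.7452).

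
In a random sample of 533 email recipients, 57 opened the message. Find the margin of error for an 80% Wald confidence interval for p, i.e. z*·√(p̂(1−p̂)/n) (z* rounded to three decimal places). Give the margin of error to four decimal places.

The sample proportion is 57/533 = 0.10694.
SE(p̂) = √(0.10694·0.89306/533) = 0.013386.
z* = 1.282 at the 80% level.
So ME = 0.0172.

ME = 0.0172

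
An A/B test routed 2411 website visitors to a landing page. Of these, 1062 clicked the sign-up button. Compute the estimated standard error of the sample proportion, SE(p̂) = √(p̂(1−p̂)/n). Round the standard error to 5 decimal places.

The sample proportion is 1062/2411 = 0.44048.
p̂(1−p̂) = 0.44048·0.55952 = 0.246457.
SE = √(0.246457/2411) = √0.000102222 = 0.01011.

SE = 0.01011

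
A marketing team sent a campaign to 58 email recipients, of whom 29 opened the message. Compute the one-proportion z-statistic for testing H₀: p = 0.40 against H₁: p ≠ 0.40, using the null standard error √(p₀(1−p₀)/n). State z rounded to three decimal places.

z = 1.555

The sample proportion is 29/58 = 0.50000.
Under H₀, SE = √(p₀(1−p₀)/n) = √(0.40·0.60/58) = √0.004137931 = 0.064327.
z = (0.50000 − 0.40)/0.064327 = 0.10000/0.064327 = 1.555.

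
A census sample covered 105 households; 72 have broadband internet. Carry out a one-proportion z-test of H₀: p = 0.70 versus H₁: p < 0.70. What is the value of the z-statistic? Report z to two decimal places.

With x = 72 successes in n = 105, p̂ = 0.68571.
SE₀ = √(0.70·0.30/105) = 0.044721.
z = (p̂ − p₀)/SE = (0.68571 − 0.70)/0.044721 = -0.32.

z = -0.32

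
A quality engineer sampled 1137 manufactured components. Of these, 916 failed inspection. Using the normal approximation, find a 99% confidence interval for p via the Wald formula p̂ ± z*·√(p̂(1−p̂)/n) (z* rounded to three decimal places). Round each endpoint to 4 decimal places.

With x = 916 successes in n = 1137, p̂ = 0.80563.
Standard error of p̂: √(0.156591/1137) = √0.000137723 = 0.011736.
The 99% critical value is z* = 2.576.
Margin = 2.576·0.011736 = 0.03023.
CI: 0.80563 ± 0.03023 = (0.7754, 0.8359).

(0.7754, 0.8359)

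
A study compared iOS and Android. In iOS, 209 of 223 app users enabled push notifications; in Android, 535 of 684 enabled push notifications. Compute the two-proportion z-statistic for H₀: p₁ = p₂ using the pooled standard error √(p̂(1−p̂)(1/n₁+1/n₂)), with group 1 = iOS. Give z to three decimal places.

z = 5.237

Sample proportions: p̂₁ = 209/223 = 0.93722 and p̂₂ = 535/684 = 0.78216.
Pooled p̂ = (209+535)/(223+684) = 744/907 = 0.82029.
Pooled SE = √[0.1474165·0.00594629] ≈ 0.029607.
z = (p̂₁ − p̂₂)/SE = (0.93722 − 0.78216)/0.029607 = 0.15506/0.029607 = 5.237.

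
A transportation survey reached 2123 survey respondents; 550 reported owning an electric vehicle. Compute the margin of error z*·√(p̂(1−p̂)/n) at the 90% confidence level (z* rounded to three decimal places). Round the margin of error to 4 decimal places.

ME = 0.0156

p̂ = 550/2123 = 0.25907.
SE = √(p̂(1−p̂)/n) = √(0.191951/2123) = 0.009509.
The 90% critical value is z* = 1.645.
ME = 1.645·0.009509 = 0.0156.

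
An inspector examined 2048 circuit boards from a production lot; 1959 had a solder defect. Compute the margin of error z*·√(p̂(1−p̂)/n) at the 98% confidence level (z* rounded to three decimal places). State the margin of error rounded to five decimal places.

The sample proportion is 1959/2048 = 0.95654.
SE = √(p̂(1−p̂)/n) = √(0.041569/2048) = 0.004505.
For 98% confidence, z* = 2.326.
So ME = 0.01048.

ME = 0.01048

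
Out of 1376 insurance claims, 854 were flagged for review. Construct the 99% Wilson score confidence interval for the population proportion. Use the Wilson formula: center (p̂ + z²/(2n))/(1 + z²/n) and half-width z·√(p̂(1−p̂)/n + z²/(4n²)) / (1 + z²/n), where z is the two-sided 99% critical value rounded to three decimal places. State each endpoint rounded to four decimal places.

(0.5864, 0.6537)

p̂ = 854/1376 = 0.62064; z = 2.576, so z² = 6.635776.
1 + z²/n = 1.004823.
Center = (0.62064 + 0.002411)/1.004823 = 0.62006.
Radicand: p̂(1−p̂)/n + z²/(4n²) = 0.000171109 + 0.000000876 = 0.000171985.
Half-width = z·√(radicand)/denom = 2.576·0.013114/1.004823 = 0.03362.
So the interval runs from 0.5864 to 0.6537.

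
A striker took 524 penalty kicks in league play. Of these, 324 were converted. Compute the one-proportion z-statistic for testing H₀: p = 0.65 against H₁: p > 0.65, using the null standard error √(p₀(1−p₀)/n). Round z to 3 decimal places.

z = -1.520

Sample proportion p̂ = 324/524 = 0.61832.
Null standard error: √(0.65·0.35/524) = √0.000434160 = 0.020837.
z = (0.61832 − 0.65)/0.020837 = -0.03168/0.020837 = -1.520.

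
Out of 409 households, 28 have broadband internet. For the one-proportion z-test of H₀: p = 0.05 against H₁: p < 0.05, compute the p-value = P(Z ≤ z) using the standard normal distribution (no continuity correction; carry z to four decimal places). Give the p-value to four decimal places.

Sample proportion p̂ = 28/409 = 0.06846.
Under H₀, SE = √(p₀(1−p₀)/n) = √(0.05·0.95/409) = √0.000116137 = 0.010777.
Test statistic (full precision, shown to 4 dp): z = (28/409 − 0.05)/SE₀ ≈ 1.7129.
p-value = P(Z ≤ z) with z = 1.7129 → 0.9566.

p-value = 0.9566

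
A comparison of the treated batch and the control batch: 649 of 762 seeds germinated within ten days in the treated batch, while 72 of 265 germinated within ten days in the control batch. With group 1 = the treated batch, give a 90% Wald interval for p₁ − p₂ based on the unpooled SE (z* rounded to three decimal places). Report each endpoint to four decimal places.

p̂₁ = 0.85171, p̂₂ = 0.27170, so the observed difference is 0.58001.
SE = √(0.000165752 + 0.000746710) = √0.000912462 = 0.030207.
The 90% critical value is z* = 1.645. Margin = 1.645·0.030207 = 0.04969.
So the interval runs from 0.5303 to 0.6297.

(0.5303, 0.6297)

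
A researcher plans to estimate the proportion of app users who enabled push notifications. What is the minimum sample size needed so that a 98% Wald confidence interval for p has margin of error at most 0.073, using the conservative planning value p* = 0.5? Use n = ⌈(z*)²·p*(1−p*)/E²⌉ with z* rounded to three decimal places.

z* = 2.326 at the 98% level.
p*(1−p*) = 0.2500.
(z*)²·p*(1−p*)/E² = 5.410276·0.2500/0.005329 = 253.813.
⌈253.813⌉ = 254.

n = 254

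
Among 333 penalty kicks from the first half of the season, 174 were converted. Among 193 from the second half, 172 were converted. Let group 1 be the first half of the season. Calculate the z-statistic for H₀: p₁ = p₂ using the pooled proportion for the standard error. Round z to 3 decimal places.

z = -8.589

p̂₁ = 174/333 = 0.52252, p̂₂ = 172/193 = 0.89119.
Pooling: p̂ = 346/526 = 0.65779.
Pooled SE = √[0.2251008·0.00818435] ≈ 0.042922.
z = -0.36867/0.042922 = -8.589.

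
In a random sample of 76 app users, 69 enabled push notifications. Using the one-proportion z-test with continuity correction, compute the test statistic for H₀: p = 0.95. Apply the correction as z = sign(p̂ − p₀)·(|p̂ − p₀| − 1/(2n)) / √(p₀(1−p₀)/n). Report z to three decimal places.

With x = 69 successes in n = 76, p̂ = 0.90789. p̂ − p₀ = -0.042105.
Continuity correction 1/(2n) = 1/152 = 0.006579.
Corrected numerator: |-0.042105| − 0.006579 = 0.035526.
SE₀ = √(0.95·0.05/76) = 0.025000.
z = −0.035526/0.025000 = -1.421.

z = -1.421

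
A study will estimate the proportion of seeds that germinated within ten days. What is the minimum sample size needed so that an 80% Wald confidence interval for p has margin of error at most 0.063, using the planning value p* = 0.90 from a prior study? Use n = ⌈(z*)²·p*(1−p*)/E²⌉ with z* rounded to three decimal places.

The 80% critical value is z* = 1.282.
p*(1−p*) = 0.0900.
Required n before rounding: 1.643524 × 0.0900 / 0.063² = 37.268.
⌈37.268⌉ = 38.

n = 38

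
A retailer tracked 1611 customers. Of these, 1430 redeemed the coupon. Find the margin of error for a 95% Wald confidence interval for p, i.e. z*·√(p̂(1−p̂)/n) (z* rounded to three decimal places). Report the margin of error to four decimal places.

With x = 1430 successes in n = 1611, p̂ = 0.88765.
SE(p̂) = √(0.88765·0.11235/1611) = 0.007868.
The 95% critical value is z* = 1.960.
So ME = 0.0154.

ME = 0.0154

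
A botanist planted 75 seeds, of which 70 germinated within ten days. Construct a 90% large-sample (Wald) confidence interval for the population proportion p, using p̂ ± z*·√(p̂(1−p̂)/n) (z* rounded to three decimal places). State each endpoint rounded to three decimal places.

With x = 70 successes in n = 75, p̂ = 0.93333.
SE = √(p̂(1−p̂)/n) = √(0.062222/75) = 0.028803.
The 90% critical value is z* = 1.645.
Margin of error: 1.645 × 0.028803 = 0.04738.
So the interval runs from 0.886 to 0.981.

(0.886, 0.981)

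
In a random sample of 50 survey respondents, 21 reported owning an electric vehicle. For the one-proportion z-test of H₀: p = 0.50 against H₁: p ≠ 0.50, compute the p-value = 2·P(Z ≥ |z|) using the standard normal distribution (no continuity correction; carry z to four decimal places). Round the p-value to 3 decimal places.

With x = 21 successes in n = 50, p̂ = 0.42000.
Null standard error: √(0.50·0.50/50) = √0.005000000 = 0.070711.
Test statistic (full precision, shown to 4 dp): z = (21/50 − 0.50)/SE₀ ≈ -1.1314.
From the standard normal, 2·P(Z ≥ |z|) = 0.258.

p-value = 0.258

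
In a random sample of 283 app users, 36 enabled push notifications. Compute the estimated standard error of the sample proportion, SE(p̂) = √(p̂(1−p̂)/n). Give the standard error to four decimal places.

SE = 0.0198

With x = 36 successes in n = 283, p̂ = 0.12721.
p̂(1−p̂) = 0.111028.
SE = √(0.111028/283) = √0.000392325 = 0.0198.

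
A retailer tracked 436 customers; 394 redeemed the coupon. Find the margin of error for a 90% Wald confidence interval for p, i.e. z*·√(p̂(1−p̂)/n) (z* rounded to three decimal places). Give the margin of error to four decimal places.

ME = 0.0232

p̂ = 394/436 = 0.90367.
Standard error of p̂: √(0.087051/436) = √0.000199658 = 0.014130.
z* = 1.645 at the 90% level.
Margin of error = z*·SE = 1.645 × 0.014130 = 0.0232.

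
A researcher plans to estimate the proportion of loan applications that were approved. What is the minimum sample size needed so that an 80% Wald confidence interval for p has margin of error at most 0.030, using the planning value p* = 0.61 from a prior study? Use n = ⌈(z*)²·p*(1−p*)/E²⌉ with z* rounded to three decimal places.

The 80% critical value is z* = 1.282.
p*(1−p*) = 0.61·0.39 = 0.2379.
Required n before rounding: 1.643524 × 0.2379 / 0.030² = 434.438.
Rounding up, n = 435.

n = 435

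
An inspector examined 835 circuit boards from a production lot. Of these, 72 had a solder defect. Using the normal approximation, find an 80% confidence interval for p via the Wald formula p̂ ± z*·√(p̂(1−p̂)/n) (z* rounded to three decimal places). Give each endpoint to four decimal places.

(0.0738, 0.0987)

p̂ = 72/835 = 0.08623.
Standard error of p̂: √(0.078792/835) = √0.000094362 = 0.009714.
z* = 1.282 at the 80% level.
Margin of error: 1.282 × 0.009714 = 0.01245.
CI: 0.08623 ± 0.01245 = (0.0738, 0.0987).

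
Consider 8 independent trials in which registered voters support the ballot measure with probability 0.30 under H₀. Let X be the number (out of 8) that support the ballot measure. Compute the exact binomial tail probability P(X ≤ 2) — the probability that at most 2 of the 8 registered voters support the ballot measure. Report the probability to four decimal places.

X is binomial with n = 8 and p = 0.30.
P(X ≤ 2) = C(8,0)·0.30^0·0.70^8 + C(8,1)·0.30^1·0.70^7 + C(8,2)·0.30^2·0.70^6.
= 0.057648 + 0.197650 + 0.296475 = 0.5518.

P = 0.5518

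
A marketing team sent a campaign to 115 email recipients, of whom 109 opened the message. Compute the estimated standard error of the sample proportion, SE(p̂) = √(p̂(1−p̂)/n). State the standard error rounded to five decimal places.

Sample proportion p̂ = 109/115 = 0.94783.
p̂(1−p̂) = 0.94783·0.05217 = 0.049448.
SE = √(0.049448/115) = √0.000429983 = 0.02074.

SE = 0.02074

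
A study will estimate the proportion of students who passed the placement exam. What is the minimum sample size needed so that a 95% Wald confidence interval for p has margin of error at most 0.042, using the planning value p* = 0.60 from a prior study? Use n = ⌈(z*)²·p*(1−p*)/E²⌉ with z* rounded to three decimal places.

n = 523

z* = 1.960 at the 95% level.
p*(1−p*) = 0.60·0.40 = 0.2400.
Required n before rounding: 3.841600 × 0.2400 / 0.042² = 522.667.
Rounding up, n = 523.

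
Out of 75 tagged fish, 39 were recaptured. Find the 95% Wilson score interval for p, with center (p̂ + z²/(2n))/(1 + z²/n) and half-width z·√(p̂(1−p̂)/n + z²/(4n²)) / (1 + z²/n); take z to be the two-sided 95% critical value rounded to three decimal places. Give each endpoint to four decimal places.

(0.4087, 0.6293)

p̂ = 39/75 = 0.52000; z = 1.960, so z² = 3.841600.
Denominator 1 + z²/n = 1 + 3.841600/75 = 1.051221.
Adjusted center: (0.52000 + z²/(2n))/1.051221 = 0.51903.
Radicand: p̂(1−p̂)/n + z²/(4n²) = 0.003328000 + 0.000170738 = 0.003498738.
Half-width = z·√(radicand)/denom = 1.960·0.059150/1.051221 = 0.11029.
Interval: 0.51903 ± 0.11029 → (0.4087, 0.6293).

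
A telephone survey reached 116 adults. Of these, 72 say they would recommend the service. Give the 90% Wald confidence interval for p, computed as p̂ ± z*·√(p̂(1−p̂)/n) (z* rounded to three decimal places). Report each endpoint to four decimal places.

(0.5466, 0.6948)

With x = 72 successes in n = 116, p̂ = 0.62069.
SE = √(p̂(1−p̂)/n) = √(0.235434/116) = 0.045051.
For 90% confidence, z* = 1.645.
Margin = 1.645·0.045051 = 0.07411.
So the interval runs from 0.5466 to 0.6948.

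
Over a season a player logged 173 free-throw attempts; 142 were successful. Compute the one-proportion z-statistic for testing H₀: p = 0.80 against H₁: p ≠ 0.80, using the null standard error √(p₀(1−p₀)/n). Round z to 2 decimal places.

z = 0.68

p̂ = 142/173 = 0.82081.
Under H₀, SE = √(p₀(1−p₀)/n) = √(0.80·0.20/173) = √0.000924855 = 0.030411.
z = (p̂ − p₀)/SE = (0.82081 − 0.80)/0.030411 = 0.68.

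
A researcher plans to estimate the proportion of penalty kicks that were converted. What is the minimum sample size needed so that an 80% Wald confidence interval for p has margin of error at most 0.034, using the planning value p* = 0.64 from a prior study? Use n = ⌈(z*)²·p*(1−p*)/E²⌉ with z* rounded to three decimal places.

n = 328

z* = 1.282 at the 80% level.
p*(1−p*) = 0.2304.
(z*)²·p*(1−p*)/E² = 1.643524·0.2304/0.001156 = 327.567.
Rounding up, n = 328.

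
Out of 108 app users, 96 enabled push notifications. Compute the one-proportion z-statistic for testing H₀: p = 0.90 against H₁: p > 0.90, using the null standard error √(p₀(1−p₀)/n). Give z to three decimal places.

z = -0.385

With x = 96 successes in n = 108, p̂ = 0.88889.
SE₀ = √(0.90·0.10/108) = 0.028868.
z = (p̂ − p₀)/SE = (0.88889 − 0.90)/0.028868 = -0.385.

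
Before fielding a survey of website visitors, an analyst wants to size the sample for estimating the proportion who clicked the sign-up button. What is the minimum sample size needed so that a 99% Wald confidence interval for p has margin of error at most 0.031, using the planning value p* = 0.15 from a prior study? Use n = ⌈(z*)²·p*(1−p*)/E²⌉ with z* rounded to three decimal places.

n = 881

The 99% critical value is z* = 2.576.
p*(1−p*) = 0.15·0.85 = 0.1275.
Required n before rounding: 6.635776 × 0.1275 / 0.031² = 880.397.
⌈880.397⌉ = 881.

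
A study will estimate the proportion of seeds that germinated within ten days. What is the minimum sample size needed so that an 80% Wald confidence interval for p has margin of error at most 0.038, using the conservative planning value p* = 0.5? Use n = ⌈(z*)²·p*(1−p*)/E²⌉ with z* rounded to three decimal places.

n = 285

z* = 1.282 at the 80% level.
p*(1−p*) = 0.50·0.50 = 0.2500.
(z*)²·p*(1−p*)/E² = 1.643524·0.2500/0.001444 = 284.544.
Rounding up, n = 285.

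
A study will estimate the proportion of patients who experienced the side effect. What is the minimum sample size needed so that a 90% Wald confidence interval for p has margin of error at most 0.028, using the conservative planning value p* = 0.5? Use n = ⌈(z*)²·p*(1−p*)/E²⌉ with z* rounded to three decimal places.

z* = 1.645 at the 90% level.
p*(1−p*) = 0.50·0.50 = 0.2500.
(z*)²·p*(1−p*)/E² = 2.706025·0.2500/0.000784 = 862.891.
Rounding up, n = 863.

n = 863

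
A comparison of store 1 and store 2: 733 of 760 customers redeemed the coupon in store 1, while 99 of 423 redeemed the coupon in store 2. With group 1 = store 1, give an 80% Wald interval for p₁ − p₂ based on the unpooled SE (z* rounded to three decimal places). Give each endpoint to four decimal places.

p̂₁ = 0.96447, p̂₂ = 0.23404, so the observed difference is 0.73043.
Unpooled SE = √(p̂₁(1−p̂₁)/n₁ + p̂₂(1−p̂₂)/n₂) = √(0.000045084 + 0.000423798) = 0.021654.
z* = 1.282 at the 80% level. Margin = 1.282·0.021654 = 0.02776.
So the interval runs from 0.7027 to 0.7582.

(0.7027, 0.7582)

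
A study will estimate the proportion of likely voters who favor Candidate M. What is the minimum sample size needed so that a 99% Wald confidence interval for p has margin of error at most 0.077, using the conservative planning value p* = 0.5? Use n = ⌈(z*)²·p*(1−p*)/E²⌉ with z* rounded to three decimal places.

n = 280

The 99% critical value is z* = 2.576.
p*(1−p*) = 0.50·0.50 = 0.2500.
Required n before rounding: 6.635776 × 0.2500 / 0.077² = 279.802.
⌈279.802⌉ = 280.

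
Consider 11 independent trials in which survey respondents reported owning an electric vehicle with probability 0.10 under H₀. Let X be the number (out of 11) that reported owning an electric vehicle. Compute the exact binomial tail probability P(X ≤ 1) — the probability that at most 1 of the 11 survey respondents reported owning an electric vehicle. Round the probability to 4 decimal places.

X ~ Binomial(n=11, p=0.10).
P(X ≤ 1) = C(11,0)·0.10^0·0.90^11 + C(11,1)·0.10^1·0.90^10.
= 0.313811 + 0.383546 = 0.6974.

P = 0.6974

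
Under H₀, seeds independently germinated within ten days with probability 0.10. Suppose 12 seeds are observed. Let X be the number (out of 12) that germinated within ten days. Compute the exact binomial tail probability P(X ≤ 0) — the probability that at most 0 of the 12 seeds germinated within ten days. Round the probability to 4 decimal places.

X ~ Binomial(n=12, p=0.10).
P(X ≤ 0) = C(12,0)·0.10^0·0.90^12.
= 0.282430 = 0.2824.

P = 0.2824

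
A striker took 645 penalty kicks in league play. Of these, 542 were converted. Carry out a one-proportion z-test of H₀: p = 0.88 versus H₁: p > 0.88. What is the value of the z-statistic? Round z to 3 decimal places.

z = -3.102

p̂ = 542/645 = 0.84031.
SE₀ = √(0.88·0.12/645) = 0.012795.
z = (p̂ − p₀)/SE = (0.84031 − 0.88)/0.012795 = -3.102.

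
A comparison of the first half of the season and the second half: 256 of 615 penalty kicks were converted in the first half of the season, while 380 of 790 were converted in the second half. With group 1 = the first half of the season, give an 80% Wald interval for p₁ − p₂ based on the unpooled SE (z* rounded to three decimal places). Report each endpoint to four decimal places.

p̂₁ = 0.41626, p̂₂ = 0.48101, so the observed difference is -0.06475.
Unpooled SE = √(p̂₁(1−p̂₁)/n₁ + p̂₂(1−p̂₂)/n₂) = √(0.000395102 + 0.000315999) = 0.026666.
For 80% confidence, z* = 1.282. Margin = 1.282·0.026666 = 0.03419.
So the interval runs from -0.0989 to -0.0306.

(-0.0989, -0.0306)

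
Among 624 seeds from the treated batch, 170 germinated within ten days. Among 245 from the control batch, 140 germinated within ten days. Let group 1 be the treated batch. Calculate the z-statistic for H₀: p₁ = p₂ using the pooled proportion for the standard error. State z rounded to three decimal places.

Sample proportions: p̂₁ = 170/624 = 0.27244 and p̂₂ = 140/245 = 0.57143.
Pooling: p̂ = 310/869 = 0.35673.
Pooled SE = √[0.2294742·0.00568420] ≈ 0.036116.
z = (p̂₁ − p̂₂)/SE = (0.27244 − 0.57143)/0.036116 = -0.29899/0.036116 = -8.279.

z = -8.279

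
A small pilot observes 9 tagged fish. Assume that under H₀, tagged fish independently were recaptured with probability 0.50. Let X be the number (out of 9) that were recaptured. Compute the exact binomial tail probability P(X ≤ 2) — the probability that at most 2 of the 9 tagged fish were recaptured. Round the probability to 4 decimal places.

X is binomial with n = 9 and p = 0.50.
P(X ≤ 2) = C(9,0)·0.50^0·0.50^9 + C(9,1)·0.50^1·0.50^8 + C(9,2)·0.50^2·0.50^7.
= 0.001953 + 0.017578 + 0.070312 = 0.0898.

P = 0.0898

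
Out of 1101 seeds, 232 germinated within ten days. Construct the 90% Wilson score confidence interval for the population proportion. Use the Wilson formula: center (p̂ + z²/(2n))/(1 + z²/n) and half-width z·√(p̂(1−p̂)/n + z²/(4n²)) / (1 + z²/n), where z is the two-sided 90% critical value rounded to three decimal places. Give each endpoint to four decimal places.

Here p̂ = 232/1101 = 0.21072 and z = 1.645 (z² = 2.706025).
1 + z²/n = 1.002458.
Center = (0.21072 + 0.001229)/1.002458 = 0.21143.
Radicand: p̂(1−p̂)/n + z²/(4n²) = 0.000151059 + 0.000000558 = 0.000151617.
Half-width = z·√(radicand)/denom = 1.645·0.012313/1.002458 = 0.02021.
CI: 0.21143 ± 0.02021 = (0.1912, 0.2316).

(0.1912, 0.2316)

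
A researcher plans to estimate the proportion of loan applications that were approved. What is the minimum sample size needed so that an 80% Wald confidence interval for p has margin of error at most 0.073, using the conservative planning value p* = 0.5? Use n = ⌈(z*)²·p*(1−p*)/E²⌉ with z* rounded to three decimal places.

n = 78

z* = 1.282 at the 80% level.
p*(1−p*) = 0.50·0.50 = 0.2500.
(z*)²·p*(1−p*)/E² = 1.643524·0.2500/0.005329 = 77.103.
Rounding up, n = 78.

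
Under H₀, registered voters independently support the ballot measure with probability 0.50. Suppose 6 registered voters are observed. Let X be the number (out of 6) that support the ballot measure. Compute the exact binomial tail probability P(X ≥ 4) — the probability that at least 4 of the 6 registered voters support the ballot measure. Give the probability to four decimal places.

P = 0.3438

X is binomial with n = 6 and p = 0.50.
P(X ≥ 4) = C(6,4)·0.50^4·0.50^2 + C(6,5)·0.50^5·0.50^1 + C(6,6)·0.50^6·0.50^0.
= 0.234375 + 0.093750 + 0.015625 = 0.3438.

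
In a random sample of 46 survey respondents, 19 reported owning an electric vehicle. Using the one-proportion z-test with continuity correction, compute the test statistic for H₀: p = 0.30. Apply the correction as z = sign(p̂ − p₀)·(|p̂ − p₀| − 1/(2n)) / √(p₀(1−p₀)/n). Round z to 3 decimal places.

z = 1.512

Sample proportion p̂ = 19/46 = 0.41304. p̂ − p₀ = 0.113043.
Continuity correction 1/(2n) = 1/92 = 0.010870.
Corrected numerator: |0.113043| − 0.010870 = 0.102173.
Under H₀, SE = √(p₀(1−p₀)/n) = √(0.30·0.70/46) = √0.004565217 = 0.067566.
z = (+)0.102173/0.067566 = 1.512.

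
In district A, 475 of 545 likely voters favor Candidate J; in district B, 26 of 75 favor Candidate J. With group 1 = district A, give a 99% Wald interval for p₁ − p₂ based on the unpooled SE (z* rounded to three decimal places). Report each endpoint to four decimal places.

p̂₁ = 0.87156, p̂₂ = 0.34667, so the observed difference is 0.52489.
SE = √(0.000205401 + 0.003019852) = √0.003225253 = 0.056791.
For 99% confidence, z* = 2.576. Margin = 2.576·0.056791 = 0.14629.
Interval: 0.52489 ± 0.14629 → (0.3786, 0.6712).

(0.3786, 0.6712)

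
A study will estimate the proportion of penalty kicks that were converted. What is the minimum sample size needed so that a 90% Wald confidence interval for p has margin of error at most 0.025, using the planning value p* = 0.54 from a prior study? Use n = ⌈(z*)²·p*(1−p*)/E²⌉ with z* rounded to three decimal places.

z* = 1.645 at the 90% level.
p*(1−p*) = 0.2484.
(z*)²·p*(1−p*)/E² = 2.706025·0.2484/0.000625 = 1075.483.
⌈1075.483⌉ = 1076.

n = 1076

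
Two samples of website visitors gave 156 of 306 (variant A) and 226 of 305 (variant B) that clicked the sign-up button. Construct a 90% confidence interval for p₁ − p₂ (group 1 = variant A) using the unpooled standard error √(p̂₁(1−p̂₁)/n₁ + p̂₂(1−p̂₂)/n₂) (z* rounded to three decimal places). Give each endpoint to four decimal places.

p̂₁ = 0.50980, p̂₂ = 0.74098, so the observed difference is -0.23118.
Unpooled SE = √(p̂₁(1−p̂₁)/n₁ + p̂₂(1−p̂₂)/n₂) = √(0.000816679 + 0.000629269) = 0.038026.
The 90% critical value is z* = 1.645. Margin of error = 0.06255.
Interval: -0.23118 ± 0.06255 → (-0.2937, -0.1686).

(-0.2937, -0.1686)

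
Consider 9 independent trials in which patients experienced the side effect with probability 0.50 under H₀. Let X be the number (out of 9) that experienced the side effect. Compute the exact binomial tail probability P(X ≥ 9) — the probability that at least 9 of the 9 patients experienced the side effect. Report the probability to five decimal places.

P = 0.00195

X is binomial with n = 9 and p = 0.50.
P(X ≥ 9) = C(9,9)·0.50^9·0.50^0.
= 0.001953 = 0.00195.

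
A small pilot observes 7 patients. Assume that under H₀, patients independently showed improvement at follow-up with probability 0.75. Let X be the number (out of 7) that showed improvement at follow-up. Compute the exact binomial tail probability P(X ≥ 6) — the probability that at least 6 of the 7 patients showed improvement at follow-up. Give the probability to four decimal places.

P = 0.4449

X is binomial with n = 7 and p = 0.75.
P(X ≥ 6) = C(7,6)·0.75^6·0.25^1 + C(7,7)·0.75^7·0.25^0.
= 0.311462 + 0.133484 = 0.4449.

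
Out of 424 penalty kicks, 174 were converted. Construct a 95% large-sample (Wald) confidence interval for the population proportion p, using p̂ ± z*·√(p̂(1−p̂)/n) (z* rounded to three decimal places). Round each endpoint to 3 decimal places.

With x = 174 successes in n = 424, p̂ = 0.41038.
SE = √(p̂(1−p̂)/n) = √(0.241968/424) = 0.023889.
The 95% critical value is z* = 1.960.
Margin of error: 1.960 × 0.023889 = 0.04682.
So the interval runs from 0.364 to 0.457.

(0.364, 0.457)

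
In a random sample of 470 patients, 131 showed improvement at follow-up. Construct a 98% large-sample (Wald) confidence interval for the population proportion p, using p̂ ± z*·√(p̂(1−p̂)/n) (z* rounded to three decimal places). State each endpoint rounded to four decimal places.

With x = 131 successes in n = 470, p̂ = 0.27872.
Standard error of p̂: √(0.201037/470) = √0.000427738 = 0.020682.
The 98% critical value is z* = 2.326.
Margin of error: 2.326 × 0.020682 = 0.04811.
So the interval runs from 0.2306 to 0.3268.

(0.2306, 0.3268)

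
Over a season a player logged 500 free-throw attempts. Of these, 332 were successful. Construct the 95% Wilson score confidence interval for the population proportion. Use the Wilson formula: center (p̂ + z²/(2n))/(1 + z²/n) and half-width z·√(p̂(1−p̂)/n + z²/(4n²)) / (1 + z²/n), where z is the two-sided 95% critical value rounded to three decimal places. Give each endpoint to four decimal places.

p̂ = 332/500 = 0.66400; z = 1.960, so z² = 3.841600.
Denominator 1 + z²/n = 1 + 3.841600/500 = 1.007683.
Center = (0.66400 + 0.003842)/1.007683 = 0.66275.
Radicand: p̂(1−p̂)/n + z²/(4n²) = 0.000446208 + 0.000003842 = 0.000450050.
Half-width = 1.960·√0.000450050/1.007683 = 0.04126.
So the interval runs from 0.6215 to 0.7040.

(0.6215, 0.7040)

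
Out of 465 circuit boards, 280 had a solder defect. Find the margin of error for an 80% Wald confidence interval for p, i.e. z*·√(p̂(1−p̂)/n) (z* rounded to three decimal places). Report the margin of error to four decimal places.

ME = 0.0291

With x = 280 successes in n = 465, p̂ = 0.60215.
Standard error of p̂: √(0.239565/465) = √0.000515194 = 0.022698.
The 80% critical value is z* = 1.282.
So ME = 0.0291.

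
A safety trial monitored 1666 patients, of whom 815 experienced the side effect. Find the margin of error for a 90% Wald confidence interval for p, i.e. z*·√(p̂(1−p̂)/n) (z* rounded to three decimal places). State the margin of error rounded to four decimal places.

Sample proportion p̂ = 815/1666 = 0.48920.
SE(p̂) = √(0.48920·0.51080/1666) = 0.012247.
z* = 1.645 at the 90% level.
Margin of error = z*·SE = 1.645 × 0.012247 = 0.0201.

ME = 0.0201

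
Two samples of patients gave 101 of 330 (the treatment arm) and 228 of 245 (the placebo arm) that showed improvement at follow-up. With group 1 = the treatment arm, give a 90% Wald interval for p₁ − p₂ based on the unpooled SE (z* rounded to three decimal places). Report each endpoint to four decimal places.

p̂₁ = 101/330 = 0.30606, p̂₂ = 228/245 = 0.93061; p̂₁ − p̂₂ = -0.62455.
SE = √(0.000643599 + 0.000263564) = √0.000907163 = 0.030119.
z* = 1.645 at the 90% level. Margin of error = 0.04955.
CI: -0.62455 ± 0.04955 = (-0.6741, -0.5750).

(-0.6741, -0.5750)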